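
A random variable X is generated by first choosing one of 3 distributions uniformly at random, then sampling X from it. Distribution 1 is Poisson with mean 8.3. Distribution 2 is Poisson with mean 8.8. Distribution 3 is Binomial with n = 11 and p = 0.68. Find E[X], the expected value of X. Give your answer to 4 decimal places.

Component means — 1: 8.3; 2: 8.8; 3: 7.48.
E[X] = 0.333333·8.3 + 0.333333·8.8 + 0.333333·7.48 = 8.19333.

8.1933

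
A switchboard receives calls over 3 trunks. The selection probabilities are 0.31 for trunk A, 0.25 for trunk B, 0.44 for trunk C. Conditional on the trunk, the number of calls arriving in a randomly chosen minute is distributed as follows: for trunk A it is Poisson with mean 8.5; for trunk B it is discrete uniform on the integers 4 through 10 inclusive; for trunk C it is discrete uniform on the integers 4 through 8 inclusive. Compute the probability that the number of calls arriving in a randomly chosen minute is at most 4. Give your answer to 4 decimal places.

Conditional on each trunk, P(X ≤ 4): A: 0.074364; B: 0.142857; C: 0.2.
By total probability, P(X ≤ 4) = 0.31·0.074364 + 0.25·0.142857 + 0.44·0.2 = 0.146767.

0.1468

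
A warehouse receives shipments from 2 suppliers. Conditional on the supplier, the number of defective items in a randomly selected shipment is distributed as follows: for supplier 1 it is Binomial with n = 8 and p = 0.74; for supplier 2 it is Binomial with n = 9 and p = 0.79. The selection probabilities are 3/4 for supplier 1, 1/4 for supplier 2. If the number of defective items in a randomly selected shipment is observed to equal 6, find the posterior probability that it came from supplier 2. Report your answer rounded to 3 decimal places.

Likelihoods P(X=6 | ·): 1: 0.31081; 2: 0.189104.
Posterior ∝ prior × likelihood. Numerator for 2: 0.25·0.189104 = 0.0472759.
Normalizing constant: 0.75·0.31081 + 0.25·0.189104 = 0.280383.
P(2 | observation) = 0.0472759 / 0.280383 = 0.168612.

0.169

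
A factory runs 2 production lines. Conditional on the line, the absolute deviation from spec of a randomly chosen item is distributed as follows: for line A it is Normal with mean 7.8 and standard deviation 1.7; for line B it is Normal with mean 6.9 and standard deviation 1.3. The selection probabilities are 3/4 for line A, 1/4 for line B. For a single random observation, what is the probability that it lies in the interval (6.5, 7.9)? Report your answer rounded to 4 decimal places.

Conditional on each line, P(6.5 < X < 7.9): A: 0.30123; B: 0.399964.
By total probability, P(6.5 < X < 7.9) = 0.75·0.30123 + 0.25·0.399964 = 0.325914.

0.3259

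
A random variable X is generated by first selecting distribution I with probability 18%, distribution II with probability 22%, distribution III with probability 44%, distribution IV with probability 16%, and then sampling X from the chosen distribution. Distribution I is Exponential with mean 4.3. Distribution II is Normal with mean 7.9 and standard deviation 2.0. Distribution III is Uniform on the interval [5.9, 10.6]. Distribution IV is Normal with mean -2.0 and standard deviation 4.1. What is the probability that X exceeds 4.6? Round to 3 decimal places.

Conditional on each component, P(X > 4.6): I: 0.343088; II: 0.950529; III: 1; IV: 0.0537256.
By total probability, P(X > 4.6) = 0.18·0.343088 + 0.22·0.950529 + 0.44·1 + 0.16·0.0537256 = 0.719468.

0.719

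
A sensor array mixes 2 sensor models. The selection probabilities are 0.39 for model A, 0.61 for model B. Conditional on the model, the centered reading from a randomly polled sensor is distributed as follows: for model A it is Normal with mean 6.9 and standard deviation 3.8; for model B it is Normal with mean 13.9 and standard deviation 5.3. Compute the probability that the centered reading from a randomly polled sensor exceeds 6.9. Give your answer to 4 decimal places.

0.7481

Conditional on each model, P(X > 6.9): A: 0.5; B: 0.906708.
By total probability, P(X > 6.9) = 0.39·0.5 + 0.61·0.906708 = 0.748092.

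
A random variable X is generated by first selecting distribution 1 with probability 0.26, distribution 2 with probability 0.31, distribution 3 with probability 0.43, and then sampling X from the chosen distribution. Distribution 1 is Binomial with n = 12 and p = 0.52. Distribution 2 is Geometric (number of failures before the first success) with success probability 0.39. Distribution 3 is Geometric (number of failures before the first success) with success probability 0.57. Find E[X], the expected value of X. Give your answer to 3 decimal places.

2.432

Component means — 1: 6.24; 2: 1.5641; 3: 0.754386.
E[X] = 0.26·6.24 + 0.31·1.5641 + 0.43·0.754386 = 2.43166.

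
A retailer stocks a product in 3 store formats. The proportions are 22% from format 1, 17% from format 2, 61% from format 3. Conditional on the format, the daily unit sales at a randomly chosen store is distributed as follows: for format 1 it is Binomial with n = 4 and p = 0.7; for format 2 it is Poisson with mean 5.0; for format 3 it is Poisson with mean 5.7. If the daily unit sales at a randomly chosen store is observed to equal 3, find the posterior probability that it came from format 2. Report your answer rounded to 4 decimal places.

0.1345

Likelihoods P(X=3 | ·): 1: 0.4116; 2: 0.140374; 3: 0.103275.
Posterior ∝ prior × likelihood. Numerator for 2: 0.17·0.140374 = 0.0238636.
Normalizing constant: 0.22·0.4116 + 0.17·0.140374 + 0.61·0.103275 = 0.177413.
P(2 | observation) = 0.0238636 / 0.177413 = 0.134508.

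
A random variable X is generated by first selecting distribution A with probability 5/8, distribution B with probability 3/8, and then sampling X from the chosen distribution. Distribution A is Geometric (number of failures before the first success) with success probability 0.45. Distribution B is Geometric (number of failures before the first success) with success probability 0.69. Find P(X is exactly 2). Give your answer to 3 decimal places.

Conditional on each component, P(X = 2): A: 0.136125; B: 0.066309.
By total probability, P(X = 2) = 0.625·0.136125 + 0.375·0.066309 = 0.109944.

0.110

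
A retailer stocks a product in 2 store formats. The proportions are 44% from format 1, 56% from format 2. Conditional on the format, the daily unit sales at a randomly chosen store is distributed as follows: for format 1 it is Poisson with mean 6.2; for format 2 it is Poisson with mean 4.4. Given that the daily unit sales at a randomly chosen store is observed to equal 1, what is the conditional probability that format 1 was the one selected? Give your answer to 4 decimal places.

Likelihoods P(X=1 | ·): 1: 0.0125825; 2: 0.0540203.
Posterior ∝ prior × likelihood. Numerator for 1: 0.44·0.0125825 = 0.00553629.
Normalizing constant: 0.44·0.0125825 + 0.56·0.0540203 = 0.0357877.
P(1 | observation) = 0.00553629 / 0.0357877 = 0.154698.

0.1547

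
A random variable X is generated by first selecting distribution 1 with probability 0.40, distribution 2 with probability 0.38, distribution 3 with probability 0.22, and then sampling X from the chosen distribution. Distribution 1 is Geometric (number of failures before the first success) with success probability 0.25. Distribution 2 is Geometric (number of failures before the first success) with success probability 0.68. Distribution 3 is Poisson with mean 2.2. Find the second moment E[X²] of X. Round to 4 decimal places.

For each component E[X²] = Var + (mean)², giving 1: 21; 2: 0.913495; 3: 7.04.
Overall E[X²] = 0.4·21 + 0.38·0.913495 + 0.22·7.04 = 10.2959.

10.2959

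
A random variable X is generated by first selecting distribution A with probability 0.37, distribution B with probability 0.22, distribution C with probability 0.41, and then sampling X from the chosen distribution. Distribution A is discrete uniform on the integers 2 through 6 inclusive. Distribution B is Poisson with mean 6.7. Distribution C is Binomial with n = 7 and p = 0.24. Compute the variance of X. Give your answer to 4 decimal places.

6.4205

Per component, A: μ=4, E[X²]=18; B: μ=6.7, E[X²]=51.59; C: μ=1.68, E[X²]=4.0992.
E[X] = 0.37·4 + 0.22·6.7 + 0.41·1.68 = 3.6428.
E[X²] = 0.37·18 + 0.22·51.59 + 0.41·4.0992 = 19.6905.
Var(X) = E[X²] − (E[X])² = 19.6905 − 13.27 = 6.42048.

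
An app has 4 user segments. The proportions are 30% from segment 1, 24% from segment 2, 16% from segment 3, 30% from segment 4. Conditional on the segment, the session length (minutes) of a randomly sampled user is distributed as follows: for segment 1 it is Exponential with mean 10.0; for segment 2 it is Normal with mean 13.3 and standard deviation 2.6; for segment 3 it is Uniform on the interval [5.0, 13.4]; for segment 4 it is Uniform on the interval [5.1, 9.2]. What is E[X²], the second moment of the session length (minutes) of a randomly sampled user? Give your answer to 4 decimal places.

134.3162

For each component E[X²] = Var + (mean)², giving 1: 200; 2: 183.65; 3: 90.52; 4: 52.5233.
Overall E[X²] = 0.3·200 + 0.24·183.65 + 0.16·90.52 + 0.3·52.5233 = 134.316.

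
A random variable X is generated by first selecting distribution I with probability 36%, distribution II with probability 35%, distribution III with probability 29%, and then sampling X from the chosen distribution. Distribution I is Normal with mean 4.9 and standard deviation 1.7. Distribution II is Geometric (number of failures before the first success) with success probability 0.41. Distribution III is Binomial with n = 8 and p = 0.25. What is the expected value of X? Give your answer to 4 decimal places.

Component means — I: 4.9; II: 1.43902; III: 2.
E[X] = 0.36·4.9 + 0.35·1.43902 + 0.29·2 = 2.84766.

2.8477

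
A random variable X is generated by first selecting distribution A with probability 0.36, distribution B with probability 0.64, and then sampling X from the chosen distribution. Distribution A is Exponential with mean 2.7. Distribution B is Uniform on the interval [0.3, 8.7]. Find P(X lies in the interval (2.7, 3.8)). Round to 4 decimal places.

Conditional on each component, P(2.7 < X < 3.8): A: 0.123102; B: 0.130952.
By total probability, P(2.7 < X < 3.8) = 0.36·0.123102 + 0.64·0.130952 = 0.128126.

0.1281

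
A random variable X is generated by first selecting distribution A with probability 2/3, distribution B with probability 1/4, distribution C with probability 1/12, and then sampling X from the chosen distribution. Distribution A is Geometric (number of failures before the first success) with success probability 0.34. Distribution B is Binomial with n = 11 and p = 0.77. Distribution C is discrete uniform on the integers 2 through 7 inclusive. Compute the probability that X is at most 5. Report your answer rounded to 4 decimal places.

0.6729

Conditional on each component, P(X ≤ 5): A: 0.917346; B: 0.0231144; C: 0.666667.
By total probability, P(X ≤ 5) = 0.666667·0.917346 + 0.25·0.0231144 + 0.0833333·0.666667 = 0.672898.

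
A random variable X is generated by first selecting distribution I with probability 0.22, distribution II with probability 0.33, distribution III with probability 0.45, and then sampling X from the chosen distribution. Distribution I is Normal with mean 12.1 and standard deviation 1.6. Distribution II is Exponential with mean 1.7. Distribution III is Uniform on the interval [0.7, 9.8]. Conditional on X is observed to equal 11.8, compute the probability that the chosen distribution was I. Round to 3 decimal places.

Likelihoods f(11.8 | ·): I: 0.244994; II: 0.000568901; III: 0.
Posterior ∝ prior × likelihood. Numerator for I: 0.22·0.244994 = 0.0538987.
Normalizing constant: 0.22·0.244994 + 0.33·0.000568901 + 0.45·0 = 0.0540865.
P(I | observation) = 0.0538987 / 0.0540865 = 0.996529.

0.997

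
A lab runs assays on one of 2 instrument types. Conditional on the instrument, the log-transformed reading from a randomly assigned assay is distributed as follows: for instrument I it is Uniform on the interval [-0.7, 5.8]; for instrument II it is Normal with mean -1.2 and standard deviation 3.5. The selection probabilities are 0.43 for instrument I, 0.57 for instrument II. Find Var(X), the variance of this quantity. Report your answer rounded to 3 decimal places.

Per component, I: μ=2.55, E[X²]=10.0233; II: μ=-1.2, E[X²]=13.69.
E[X] = 0.43·2.55 + 0.57·-1.2 = 0.4125.
E[X²] = 0.43·10.0233 + 0.57·13.69 = 12.1133.
Var(X) = E[X²] − (E[X])² = 12.1133 − 0.170156 = 11.9432.

11.943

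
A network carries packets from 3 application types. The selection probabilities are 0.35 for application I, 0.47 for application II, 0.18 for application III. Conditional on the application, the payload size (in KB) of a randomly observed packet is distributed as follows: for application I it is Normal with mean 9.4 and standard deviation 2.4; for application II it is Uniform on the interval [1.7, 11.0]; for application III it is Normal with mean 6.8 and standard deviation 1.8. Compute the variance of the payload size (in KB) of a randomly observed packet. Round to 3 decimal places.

7.960

Per component, I: μ=9.4, E[X²]=94.12; II: μ=6.35, E[X²]=47.53; III: μ=6.8, E[X²]=49.48.
E[X] = 0.35·9.4 + 0.47·6.35 + 0.18·6.8 = 7.4985.
E[X²] = 0.35·94.12 + 0.47·47.53 + 0.18·49.48 = 64.1875.
Var(X) = E[X²] − (E[X])² = 64.1875 − 56.2275 = 7.96.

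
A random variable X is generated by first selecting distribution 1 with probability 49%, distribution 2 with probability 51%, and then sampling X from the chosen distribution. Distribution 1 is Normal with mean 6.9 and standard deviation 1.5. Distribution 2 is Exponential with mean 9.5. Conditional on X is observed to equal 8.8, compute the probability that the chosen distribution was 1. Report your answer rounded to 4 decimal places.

0.7332

Likelihoods f(8.8 | ·): 1: 0.119239; 2: 0.0416853.
Posterior ∝ prior × likelihood. Numerator for 1: 0.49·0.119239 = 0.0584271.
Normalizing constant: 0.49·0.119239 + 0.51·0.0416853 = 0.0796866.
P(1 | observation) = 0.0584271 / 0.0796866 = 0.733211.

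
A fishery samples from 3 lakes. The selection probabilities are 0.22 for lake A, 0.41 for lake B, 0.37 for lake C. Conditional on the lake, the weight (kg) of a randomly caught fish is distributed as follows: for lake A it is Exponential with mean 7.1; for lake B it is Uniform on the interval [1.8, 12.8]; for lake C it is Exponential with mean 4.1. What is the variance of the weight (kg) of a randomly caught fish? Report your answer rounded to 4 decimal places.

23.7337

Per component, A: μ=7.1, E[X²]=100.82; B: μ=7.3, E[X²]=63.3733; C: μ=4.1, E[X²]=33.62.
E[X] = 0.22·7.1 + 0.41·7.3 + 0.37·4.1 = 6.072.
E[X²] = 0.22·100.82 + 0.41·63.3733 + 0.37·33.62 = 60.6029.
Var(X) = E[X²] − (E[X])² = 60.6029 − 36.8692 = 23.7337.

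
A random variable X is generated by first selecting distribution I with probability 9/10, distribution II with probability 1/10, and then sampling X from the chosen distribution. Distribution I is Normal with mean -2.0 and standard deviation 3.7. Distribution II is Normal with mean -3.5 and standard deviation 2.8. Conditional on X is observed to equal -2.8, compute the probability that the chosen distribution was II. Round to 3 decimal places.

0.127

Likelihoods f(-2.8 | ·): I: 0.105331; II: 0.138096.
Posterior ∝ prior × likelihood. Numerator for II: 0.1·0.138096 = 0.0138096.
Normalizing constant: 0.9·0.105331 + 0.1·0.138096 = 0.108608.
P(II | observation) = 0.0138096 / 0.108608 = 0.127151.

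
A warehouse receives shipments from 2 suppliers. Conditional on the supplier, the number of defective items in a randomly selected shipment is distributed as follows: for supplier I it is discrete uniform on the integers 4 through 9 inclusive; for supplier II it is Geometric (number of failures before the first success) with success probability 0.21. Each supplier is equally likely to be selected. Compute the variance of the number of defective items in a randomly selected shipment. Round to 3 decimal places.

12.290

Per component, I: μ=6.5, E[X²]=45.1667; II: μ=3.7619, E[X²]=32.0658.
E[X] = 0.5·6.5 + 0.5·3.7619 = 5.13095.
E[X²] = 0.5·45.1667 + 0.5·32.0658 = 38.6162.
Var(X) = E[X²] − (E[X])² = 38.6162 − 26.3267 = 12.2895.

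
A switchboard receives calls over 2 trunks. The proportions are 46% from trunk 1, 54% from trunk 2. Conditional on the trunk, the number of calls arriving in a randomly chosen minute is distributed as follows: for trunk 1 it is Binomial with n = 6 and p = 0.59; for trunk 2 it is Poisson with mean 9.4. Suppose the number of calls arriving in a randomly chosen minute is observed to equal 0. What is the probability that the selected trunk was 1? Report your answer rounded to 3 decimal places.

0.980

Likelihoods P(X=0 | ·): 1: 0.0047501; 2: 8.27241e-05.
Posterior ∝ prior × likelihood. Numerator for 1: 0.46·0.0047501 = 0.00218505.
Normalizing constant: 0.46·0.0047501 + 0.54·8.27241e-05 = 0.00222972.
P(1 | observation) = 0.00218505 / 0.00222972 = 0.979966.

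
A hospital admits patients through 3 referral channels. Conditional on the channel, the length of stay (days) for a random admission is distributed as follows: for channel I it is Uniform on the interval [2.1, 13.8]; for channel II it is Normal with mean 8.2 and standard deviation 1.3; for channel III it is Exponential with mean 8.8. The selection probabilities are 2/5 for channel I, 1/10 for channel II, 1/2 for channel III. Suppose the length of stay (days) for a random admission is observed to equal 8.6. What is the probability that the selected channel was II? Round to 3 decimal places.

0.345

Likelihoods f(8.6 | ·): I: 0.0854701; II: 0.29269; III: 0.0427655.
Posterior ∝ prior × likelihood. Numerator for II: 0.1·0.29269 = 0.029269.
Normalizing constant: 0.4·0.0854701 + 0.1·0.29269 + 0.5·0.0427655 = 0.0848398.
P(II | observation) = 0.029269 / 0.0848398 = 0.344992.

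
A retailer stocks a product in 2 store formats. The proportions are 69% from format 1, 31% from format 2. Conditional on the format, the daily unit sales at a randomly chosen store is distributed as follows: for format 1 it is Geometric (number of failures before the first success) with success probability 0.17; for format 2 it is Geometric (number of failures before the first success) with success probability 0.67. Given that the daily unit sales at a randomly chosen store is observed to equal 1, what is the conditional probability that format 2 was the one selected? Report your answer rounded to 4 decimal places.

Likelihoods P(X=1 | ·): 1: 0.1411; 2: 0.2211.
Posterior ∝ prior × likelihood. Numerator for 2: 0.31·0.2211 = 0.068541.
Normalizing constant: 0.69·0.1411 + 0.31·0.2211 = 0.1659.
P(2 | observation) = 0.068541 / 0.1659 = 0.413146.

0.4131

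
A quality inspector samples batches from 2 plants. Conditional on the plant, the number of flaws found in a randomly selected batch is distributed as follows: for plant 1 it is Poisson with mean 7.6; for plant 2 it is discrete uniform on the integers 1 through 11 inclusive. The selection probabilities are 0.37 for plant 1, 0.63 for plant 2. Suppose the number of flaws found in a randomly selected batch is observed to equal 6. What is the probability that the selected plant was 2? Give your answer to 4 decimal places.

0.5361

Likelihoods P(X=6 | ·): 1: 0.13394; 2: 0.0909091.
Posterior ∝ prior × likelihood. Numerator for 2: 0.63·0.0909091 = 0.0572727.
Normalizing constant: 0.37·0.13394 + 0.63·0.0909091 = 0.106831.
P(2 | observation) = 0.0572727 / 0.106831 = 0.536108.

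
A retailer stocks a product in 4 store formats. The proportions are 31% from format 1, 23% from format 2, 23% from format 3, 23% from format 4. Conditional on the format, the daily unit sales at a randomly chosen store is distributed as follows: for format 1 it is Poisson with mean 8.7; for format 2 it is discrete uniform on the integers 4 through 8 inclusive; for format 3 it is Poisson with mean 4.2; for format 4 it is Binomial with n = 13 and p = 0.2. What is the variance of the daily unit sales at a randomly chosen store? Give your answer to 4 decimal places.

Per component, 1: μ=8.7, E[X²]=84.39; 2: μ=6, E[X²]=38; 3: μ=4.2, E[X²]=21.84; 4: μ=2.6, E[X²]=8.84.
E[X] = 0.31·8.7 + 0.23·6 + 0.23·4.2 + 0.23·2.6 = 5.641.
E[X²] = 0.31·84.39 + 0.23·38 + 0.23·21.84 + 0.23·8.84 = 41.9573.
Var(X) = E[X²] − (E[X])² = 41.9573 − 31.8209 = 10.1364.

10.1364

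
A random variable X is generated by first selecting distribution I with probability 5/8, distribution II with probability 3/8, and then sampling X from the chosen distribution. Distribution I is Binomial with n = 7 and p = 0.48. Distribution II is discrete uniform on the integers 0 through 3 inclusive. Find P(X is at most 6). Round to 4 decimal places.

Conditional on each component, P(X ≤ 6): I: 0.994129; II: 1.
By total probability, P(X ≤ 6) = 0.625·0.994129 + 0.375·1 = 0.996331.

0.9963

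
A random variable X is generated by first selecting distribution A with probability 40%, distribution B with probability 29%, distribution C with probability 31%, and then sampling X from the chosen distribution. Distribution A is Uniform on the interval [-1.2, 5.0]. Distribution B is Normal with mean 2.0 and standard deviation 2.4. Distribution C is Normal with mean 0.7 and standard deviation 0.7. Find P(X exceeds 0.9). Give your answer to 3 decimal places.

Conditional on each component, P(X > 0.9): A: 0.66129; B: 0.676644; C: 0.387548.
By total probability, P(X > 0.9) = 0.4·0.66129 + 0.29·0.676644 + 0.31·0.387548 = 0.580883.

0.581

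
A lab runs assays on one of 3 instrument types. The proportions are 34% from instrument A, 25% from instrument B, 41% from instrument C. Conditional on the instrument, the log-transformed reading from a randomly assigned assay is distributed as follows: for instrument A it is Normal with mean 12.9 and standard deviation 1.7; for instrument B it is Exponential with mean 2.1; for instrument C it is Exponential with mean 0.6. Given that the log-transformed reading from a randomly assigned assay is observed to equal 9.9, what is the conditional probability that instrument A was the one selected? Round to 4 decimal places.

0.9403

Likelihoods f(9.9 | ·): A: 0.0494566; B: 0.00426965; C: 1.1376e-07.
Posterior ∝ prior × likelihood. Numerator for A: 0.34·0.0494566 = 0.0168152.
Normalizing constant: 0.34·0.0494566 + 0.25·0.00426965 + 0.41·1.1376e-07 = 0.0178827.
P(A | observation) = 0.0168152 / 0.0178827 = 0.940308.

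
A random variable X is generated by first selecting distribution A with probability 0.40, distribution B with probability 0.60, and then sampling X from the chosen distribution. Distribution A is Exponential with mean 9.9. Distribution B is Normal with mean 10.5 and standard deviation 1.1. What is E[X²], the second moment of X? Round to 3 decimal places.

For each component E[X²] = Var + (mean)², giving A: 196.02; B: 111.46.
Overall E[X²] = 0.4·196.02 + 0.6·111.46 = 145.284.

145.284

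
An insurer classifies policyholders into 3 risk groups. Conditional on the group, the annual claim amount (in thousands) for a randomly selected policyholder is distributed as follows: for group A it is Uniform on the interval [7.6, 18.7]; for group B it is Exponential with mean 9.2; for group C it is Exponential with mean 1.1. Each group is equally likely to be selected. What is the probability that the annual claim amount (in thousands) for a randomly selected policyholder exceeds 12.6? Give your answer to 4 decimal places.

0.2679

Conditional on each group, P(X > 12.6): A: 0.54955; B: 0.254217; C: 1.06012e-05.
By total probability, P(X > 12.6) = 0.333333·0.54955 + 0.333333·0.254217 + 0.333333·1.06012e-05 = 0.267926.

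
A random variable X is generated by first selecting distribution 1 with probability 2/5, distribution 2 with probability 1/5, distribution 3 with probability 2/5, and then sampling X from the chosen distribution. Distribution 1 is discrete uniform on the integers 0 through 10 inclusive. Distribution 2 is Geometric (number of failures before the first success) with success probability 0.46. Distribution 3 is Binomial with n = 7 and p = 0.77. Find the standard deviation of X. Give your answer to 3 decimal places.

2.761

Per component, 1: μ=5, E[X²]=35; 2: μ=1.17391, E[X²]=3.93006; 3: μ=5.39, E[X²]=30.2918.
E[X] = 0.4·5 + 0.2·1.17391 + 0.4·5.39 = 4.39078.
E[X²] = 0.4·35 + 0.2·3.93006 + 0.4·30.2918 = 26.9027.
Var(X) = E[X²] − (E[X])² = 26.9027 − 19.279 = 7.62376.
SD(X) = √7.62376 = 2.76112.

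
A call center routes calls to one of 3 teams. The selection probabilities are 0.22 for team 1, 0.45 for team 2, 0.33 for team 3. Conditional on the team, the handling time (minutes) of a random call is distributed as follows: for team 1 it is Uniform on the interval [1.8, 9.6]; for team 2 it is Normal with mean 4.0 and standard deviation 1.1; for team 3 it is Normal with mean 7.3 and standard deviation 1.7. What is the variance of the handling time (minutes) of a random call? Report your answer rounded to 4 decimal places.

Per component, 1: μ=5.7, E[X²]=37.56; 2: μ=4, E[X²]=17.21; 3: μ=7.3, E[X²]=56.18.
E[X] = 0.22·5.7 + 0.45·4 + 0.33·7.3 = 5.463.
E[X²] = 0.22·37.56 + 0.45·17.21 + 0.33·56.18 = 34.5471.
Var(X) = E[X²] − (E[X])² = 34.5471 − 29.8444 = 4.70273.

4.7027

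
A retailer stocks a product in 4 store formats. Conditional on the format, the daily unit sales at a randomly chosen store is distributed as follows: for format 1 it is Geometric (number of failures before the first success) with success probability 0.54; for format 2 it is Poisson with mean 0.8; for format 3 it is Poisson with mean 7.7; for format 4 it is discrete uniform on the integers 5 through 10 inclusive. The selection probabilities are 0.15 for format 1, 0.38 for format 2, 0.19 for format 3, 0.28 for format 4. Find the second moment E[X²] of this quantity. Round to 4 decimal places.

For each component E[X²] = Var + (mean)², giving 1: 2.30316; 2: 1.44; 3: 66.99; 4: 59.1667.
Overall E[X²] = 0.15·2.30316 + 0.38·1.44 + 0.19·66.99 + 0.28·59.1667 = 30.1874.

30.1874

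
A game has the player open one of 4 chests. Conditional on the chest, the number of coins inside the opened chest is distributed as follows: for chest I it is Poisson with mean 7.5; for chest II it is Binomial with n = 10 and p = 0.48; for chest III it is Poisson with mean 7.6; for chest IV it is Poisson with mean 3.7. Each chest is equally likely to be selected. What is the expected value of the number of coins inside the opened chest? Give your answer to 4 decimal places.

5.9000

Component means — I: 7.5; II: 4.8; III: 7.6; IV: 3.7.
E[X] = 0.25·7.5 + 0.25·4.8 + 0.25·7.6 + 0.25·3.7 = 5.9.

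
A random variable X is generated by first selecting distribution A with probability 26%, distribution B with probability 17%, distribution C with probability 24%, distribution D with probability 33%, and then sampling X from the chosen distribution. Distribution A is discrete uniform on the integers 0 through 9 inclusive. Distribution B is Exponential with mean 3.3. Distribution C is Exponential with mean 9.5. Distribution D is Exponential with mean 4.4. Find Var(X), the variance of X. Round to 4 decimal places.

37.3658

Per component, A: μ=4.5, E[X²]=28.5; B: μ=3.3, E[X²]=21.78; C: μ=9.5, E[X²]=180.5; D: μ=4.4, E[X²]=38.72.
E[X] = 0.26·4.5 + 0.17·3.3 + 0.24·9.5 + 0.33·4.4 = 5.463.
E[X²] = 0.26·28.5 + 0.17·21.78 + 0.24·180.5 + 0.33·38.72 = 67.2102.
Var(X) = E[X²] − (E[X])² = 67.2102 − 29.8444 = 37.3658.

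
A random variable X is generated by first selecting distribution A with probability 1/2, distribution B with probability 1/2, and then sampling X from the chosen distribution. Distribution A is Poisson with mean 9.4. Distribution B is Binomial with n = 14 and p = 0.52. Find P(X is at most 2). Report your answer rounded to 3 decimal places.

Conditional on each component, P(X ≤ 2): A: 0.00451508; B: 0.00423799.
By total probability, P(X ≤ 2) = 0.5·0.00451508 + 0.5·0.00423799 = 0.00437653.

0.004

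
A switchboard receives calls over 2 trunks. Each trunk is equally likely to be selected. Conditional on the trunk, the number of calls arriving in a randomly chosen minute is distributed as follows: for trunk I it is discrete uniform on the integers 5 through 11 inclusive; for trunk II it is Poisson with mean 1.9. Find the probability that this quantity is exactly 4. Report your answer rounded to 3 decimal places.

0.041

Conditional on each trunk, P(X = 4): I: 0; II: 0.0812164.
By total probability, P(X = 4) = 0.5·0 + 0.5·0.0812164 = 0.0406082.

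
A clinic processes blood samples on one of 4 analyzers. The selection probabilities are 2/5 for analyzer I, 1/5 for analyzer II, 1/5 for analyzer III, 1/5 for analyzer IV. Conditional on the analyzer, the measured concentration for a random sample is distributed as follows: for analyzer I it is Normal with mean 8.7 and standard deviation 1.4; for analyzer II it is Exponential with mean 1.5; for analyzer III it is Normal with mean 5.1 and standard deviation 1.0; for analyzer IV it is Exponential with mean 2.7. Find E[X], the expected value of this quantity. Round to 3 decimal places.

5.340

Component means — I: 8.7; II: 1.5; III: 5.1; IV: 2.7.
E[X] = 0.4·8.7 + 0.2·1.5 + 0.2·5.1 + 0.2·2.7 = 5.34.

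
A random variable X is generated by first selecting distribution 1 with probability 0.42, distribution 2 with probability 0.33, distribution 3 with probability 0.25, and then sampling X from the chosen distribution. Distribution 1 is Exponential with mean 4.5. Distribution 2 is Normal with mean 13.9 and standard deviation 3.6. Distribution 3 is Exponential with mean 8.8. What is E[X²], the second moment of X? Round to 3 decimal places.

For each component E[X²] = Var + (mean)², giving 1: 40.5; 2: 206.17; 3: 154.88.
Overall E[X²] = 0.42·40.5 + 0.33·206.17 + 0.25·154.88 = 123.766.

123.766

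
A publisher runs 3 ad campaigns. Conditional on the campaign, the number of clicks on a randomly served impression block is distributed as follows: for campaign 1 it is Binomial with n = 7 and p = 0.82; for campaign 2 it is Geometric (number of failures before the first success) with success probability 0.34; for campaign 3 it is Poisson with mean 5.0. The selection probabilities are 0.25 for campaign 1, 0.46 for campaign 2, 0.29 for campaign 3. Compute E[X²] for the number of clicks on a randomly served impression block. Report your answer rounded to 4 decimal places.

21.5549

For each component E[X²] = Var + (mean)², giving 1: 33.9808; 2: 9.47751; 3: 30.
Overall E[X²] = 0.25·33.9808 + 0.46·9.47751 + 0.29·30 = 21.5549.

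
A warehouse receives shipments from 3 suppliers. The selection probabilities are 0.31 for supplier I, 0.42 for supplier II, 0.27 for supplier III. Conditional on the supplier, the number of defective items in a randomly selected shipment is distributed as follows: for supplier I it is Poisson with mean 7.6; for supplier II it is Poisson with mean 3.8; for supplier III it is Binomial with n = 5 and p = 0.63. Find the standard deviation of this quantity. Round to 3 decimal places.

Per component, I: μ=7.6, E[X²]=65.36; II: μ=3.8, E[X²]=18.24; III: μ=3.15, E[X²]=11.088.
E[X] = 0.31·7.6 + 0.42·3.8 + 0.27·3.15 = 4.8025.
E[X²] = 0.31·65.36 + 0.42·18.24 + 0.27·11.088 = 30.9162.
Var(X) = E[X²] − (E[X])² = 30.9162 − 23.064 = 7.85215.
SD(X) = √7.85215 = 2.80217.

2.802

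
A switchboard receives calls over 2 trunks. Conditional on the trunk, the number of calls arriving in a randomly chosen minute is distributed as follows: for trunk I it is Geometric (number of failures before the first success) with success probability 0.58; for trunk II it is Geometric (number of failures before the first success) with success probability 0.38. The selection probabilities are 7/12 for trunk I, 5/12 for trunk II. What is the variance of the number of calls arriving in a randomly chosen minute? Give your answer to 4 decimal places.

2.7175

Per component, I: μ=0.724138, E[X²]=1.77289; II: μ=1.63158, E[X²]=6.95568.
E[X] = 0.583333·0.724138 + 0.416667·1.63158 = 1.10224.
E[X²] = 0.583333·1.77289 + 0.416667·6.95568 = 3.93238.
Var(X) = E[X²] − (E[X])² = 3.93238 − 1.21493 = 2.71746.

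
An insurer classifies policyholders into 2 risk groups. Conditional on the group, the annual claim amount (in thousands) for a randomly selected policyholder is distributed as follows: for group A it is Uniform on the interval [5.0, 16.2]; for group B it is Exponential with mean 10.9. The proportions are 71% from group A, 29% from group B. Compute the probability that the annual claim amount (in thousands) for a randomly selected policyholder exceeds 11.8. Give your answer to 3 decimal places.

Conditional on each group, P(X > 11.8): A: 0.392857; B: 0.338724.
By total probability, P(X > 11.8) = 0.71·0.392857 + 0.29·0.338724 = 0.377159.

0.377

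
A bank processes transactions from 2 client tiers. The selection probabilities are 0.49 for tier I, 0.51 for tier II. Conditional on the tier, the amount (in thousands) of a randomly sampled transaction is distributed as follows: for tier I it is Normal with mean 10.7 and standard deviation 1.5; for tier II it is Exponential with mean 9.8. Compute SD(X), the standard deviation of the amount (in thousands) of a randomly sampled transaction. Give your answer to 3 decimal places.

7.091

Per component, I: μ=10.7, E[X²]=116.74; II: μ=9.8, E[X²]=192.08.
E[X] = 0.49·10.7 + 0.51·9.8 = 10.241.
E[X²] = 0.49·116.74 + 0.51·192.08 = 155.163.
Var(X) = E[X²] − (E[X])² = 155.163 − 104.878 = 50.2853.
SD(X) = √50.2853 = 7.09121.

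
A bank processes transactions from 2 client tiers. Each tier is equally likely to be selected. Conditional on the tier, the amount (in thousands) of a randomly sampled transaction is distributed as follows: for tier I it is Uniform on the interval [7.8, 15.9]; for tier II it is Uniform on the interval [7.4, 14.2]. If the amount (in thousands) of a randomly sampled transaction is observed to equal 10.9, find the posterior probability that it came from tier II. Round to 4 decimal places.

Likelihoods f(10.9 | ·): I: 0.123457; II: 0.147059.
Posterior ∝ prior × likelihood. Numerator for II: 0.5·0.147059 = 0.0735294.
Normalizing constant: 0.5·0.123457 + 0.5·0.147059 = 0.135258.
P(II | observation) = 0.0735294 / 0.135258 = 0.543624.

0.5436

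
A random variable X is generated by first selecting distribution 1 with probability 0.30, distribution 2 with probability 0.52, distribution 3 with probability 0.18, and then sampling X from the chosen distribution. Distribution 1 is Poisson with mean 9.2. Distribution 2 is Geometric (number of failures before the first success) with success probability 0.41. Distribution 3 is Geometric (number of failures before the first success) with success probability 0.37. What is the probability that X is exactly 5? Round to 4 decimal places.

0.0385

Conditional on each component, P(X = 5): 1: 0.0554943; 2: 0.0293119; 3: 0.0367202.
By total probability, P(X = 5) = 0.3·0.0554943 + 0.52·0.0293119 + 0.18·0.0367202 = 0.0385001.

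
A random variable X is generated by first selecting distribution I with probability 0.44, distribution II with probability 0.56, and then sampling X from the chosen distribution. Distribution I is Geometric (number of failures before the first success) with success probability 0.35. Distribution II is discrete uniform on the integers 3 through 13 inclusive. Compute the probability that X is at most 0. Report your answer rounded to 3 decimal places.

Conditional on each component, P(X ≤ 0): I: 0.35; II: 0.
By total probability, P(X ≤ 0) = 0.44·0.35 + 0.56·0 = 0.154.

0.154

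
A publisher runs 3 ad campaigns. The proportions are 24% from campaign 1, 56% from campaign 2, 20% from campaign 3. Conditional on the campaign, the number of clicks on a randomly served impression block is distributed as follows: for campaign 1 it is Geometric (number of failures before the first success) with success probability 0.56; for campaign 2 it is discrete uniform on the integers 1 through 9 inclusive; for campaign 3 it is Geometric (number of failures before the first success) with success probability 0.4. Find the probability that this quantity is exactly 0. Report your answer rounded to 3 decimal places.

0.214

Conditional on each campaign, P(X = 0): 1: 0.56; 2: 0; 3: 0.4.
By total probability, P(X = 0) = 0.24·0.56 + 0.56·0 + 0.2·0.4 = 0.2144.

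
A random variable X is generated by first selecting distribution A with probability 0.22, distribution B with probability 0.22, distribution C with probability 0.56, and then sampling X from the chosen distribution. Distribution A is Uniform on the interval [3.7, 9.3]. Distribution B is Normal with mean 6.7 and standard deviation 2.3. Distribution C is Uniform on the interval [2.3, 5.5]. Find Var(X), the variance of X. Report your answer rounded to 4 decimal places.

Per component, A: μ=6.5, E[X²]=44.8633; B: μ=6.7, E[X²]=50.18; C: μ=3.9, E[X²]=16.0633.
E[X] = 0.22·6.5 + 0.22·6.7 + 0.56·3.9 = 5.088.
E[X²] = 0.22·44.8633 + 0.22·50.18 + 0.56·16.0633 = 29.905.
Var(X) = E[X²] − (E[X])² = 29.905 − 25.8877 = 4.01726.

4.0173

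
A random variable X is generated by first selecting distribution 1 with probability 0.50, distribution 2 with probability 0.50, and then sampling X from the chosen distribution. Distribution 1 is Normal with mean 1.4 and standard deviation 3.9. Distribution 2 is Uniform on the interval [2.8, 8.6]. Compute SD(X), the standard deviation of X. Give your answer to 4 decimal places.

3.6918

Per component, 1: μ=1.4, E[X²]=17.17; 2: μ=5.7, E[X²]=35.2933.
E[X] = 0.5·1.4 + 0.5·5.7 = 3.55.
E[X²] = 0.5·17.17 + 0.5·35.2933 = 26.2317.
Var(X) = E[X²] − (E[X])² = 26.2317 − 12.6025 = 13.6292.
SD(X) = √13.6292 = 3.69177.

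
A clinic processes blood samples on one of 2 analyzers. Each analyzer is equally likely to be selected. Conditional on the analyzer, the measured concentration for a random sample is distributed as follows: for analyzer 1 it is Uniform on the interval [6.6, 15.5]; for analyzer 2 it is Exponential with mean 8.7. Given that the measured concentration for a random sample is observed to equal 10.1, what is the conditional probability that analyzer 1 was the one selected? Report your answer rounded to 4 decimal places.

0.7573

Likelihoods f(10.1 | ·): 1: 0.11236; 2: 0.0359998.
Posterior ∝ prior × likelihood. Numerator for 1: 0.5·0.11236 = 0.0561798.
Normalizing constant: 0.5·0.11236 + 0.5·0.0359998 = 0.0741797.
P(1 | observation) = 0.0561798 / 0.0741797 = 0.757347.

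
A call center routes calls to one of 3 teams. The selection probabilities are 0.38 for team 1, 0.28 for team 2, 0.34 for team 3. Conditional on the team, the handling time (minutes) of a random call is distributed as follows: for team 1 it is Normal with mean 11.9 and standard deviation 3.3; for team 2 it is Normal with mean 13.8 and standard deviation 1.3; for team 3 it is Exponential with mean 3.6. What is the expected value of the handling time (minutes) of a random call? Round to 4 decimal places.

Component means — 1: 11.9; 2: 13.8; 3: 3.6.
E[X] = 0.38·11.9 + 0.28·13.8 + 0.34·3.6 = 9.61.

9.6100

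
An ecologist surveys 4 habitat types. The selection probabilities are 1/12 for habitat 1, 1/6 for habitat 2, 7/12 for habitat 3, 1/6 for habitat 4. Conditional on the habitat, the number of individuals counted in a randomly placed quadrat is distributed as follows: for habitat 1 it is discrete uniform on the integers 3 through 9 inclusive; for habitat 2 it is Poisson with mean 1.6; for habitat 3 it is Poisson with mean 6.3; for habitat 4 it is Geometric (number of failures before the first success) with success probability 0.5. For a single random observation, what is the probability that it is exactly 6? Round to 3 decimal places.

Conditional on each habitat, P(X = 6): 1: 0.142857; 2: 0.00470453; 3: 0.159461; 4: 0.0078125.
By total probability, P(X = 6) = 0.0833333·0.142857 + 0.166667·0.00470453 + 0.583333·0.159461 + 0.166667·0.0078125 = 0.10701.

0.107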